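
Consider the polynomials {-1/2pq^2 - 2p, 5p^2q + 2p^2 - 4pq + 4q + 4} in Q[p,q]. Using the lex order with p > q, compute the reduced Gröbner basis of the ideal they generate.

f_1 = -1/2pq^2 - 2p, LT = pq^2.
f_2 = 5p^2q + 2p^2 - 4pq + 4q + 4, LT = p^2q.

S(f_1,f_2): lcm = p^2q^2. S = -2/5p^2q + 4p^2 + 4/5pq^2 - 4/5q^2 - 4/5q.
  leading term p^2q: subtract (-2/25)·f_2 from -2/5p^2q + 4p^2 + 4/5pq^2 - 4/5q^2 - 4/5q → 104/25p^2 + 4/5pq^2 - 8/25pq - 4/5q^2 - 12/25q + 8/25
  leading term p^2: no divisor's leading term divides it; move 104/25p^2 to the remainder.
  leading term pq^2: subtract (-8/5)·f_1 from 4/5pq^2 - 8/25pq - 4/5q^2 - 12/25q + 8/25 → -8/25pq - 16/5p - 4/5q^2 - 12/25q + 8/25
  leading term pq: no divisor's leading term divides it; move -8/25pq to the remainder.
  leading term p: no divisor's leading term divides it; move -16/5p to the remainder.
  leading term q^2: no divisor's leading term divides it; move -4/5q^2 to the remainder.
  leading term q: no divisor's leading term divides it; move -12/25q to the remainder.
  leading term 1: no divisor's leading term divides it; move 8/25 to the remainder.
  remainder 104/25p^2 - 8/25pq - 16/5p - 4/5q^2 - 12/25q + 8/25 ≠ 0; add g_3 = 104/25p^2 - 8/25pq - 16/5p - 4/5q^2 - 12/25q + 8/25 to the basis.

S(f_1,g_3): lcm = p^2q^2. S = 4p^2 + 1/13pq^3 + 10/13pq^2 + 5/26q^4 + 3/26q^3 - 1/13q^2.
  leading term p^2: subtract (25/26)·g_3 from 4p^2 + 1/13pq^3 + 10/13pq^2 + 5/26q^4 + 3/26q^3 - 1/13q^2 → 1/13pq^3 + 10/13pq^2 + 4/13pq + 40/13p + 5/26q^4 + 3/26q^3 + 9/13q^2 + 6/13q - 4/13
  leading term pq^3: subtract (-2/13q)·f_1 from 1/13pq^3 + 10/13pq^2 + 4/13pq + 40/13p + 5/26q^4 + 3/26q^3 + 9/13q^2 + 6/13q - 4/13 → 10/13pq^2 + 40/13p + 5/26q^4 + 3/26q^3 + 9/13q^2 + 6/13q - 4/13
  leading term pq^2: subtract (-20/13)·f_1 from 10/13pq^2 + 40/13p + 5/26q^4 + 3/26q^3 + 9/13q^2 + 6/13q - 4/13 → 5/26q^4 + 3/26q^3 + 9/13q^2 + 6/13q - 4/13
  leading term q^4: no divisor's leading term divides it; move 5/26q^4 to the remainder.
  leading term q^3: no divisor's leading term divides it; move 3/26q^3 to the remainder.
  leading term q^2: no divisor's leading term divides it; move 9/13q^2 to the remainder.
  leading term q: no divisor's leading term divides it; move 6/13q to the remainder.
  leading term 1: no divisor's leading term divides it; move -4/13 to the remainder.
  remainder 5/26q^4 + 3/26q^3 + 9/13q^2 + 6/13q - 4/13 ≠ 0; add g_4 = 5/26q^4 + 3/26q^3 + 9/13q^2 + 6/13q - 4/13 to the basis.

S(f_2,g_3): lcm = p^2q. S = 2/5p^2 + 1/13pq^2 - 2/65pq + 5/26q^3 + 3/26q^2 + 47/65q + 4/5.
  leading term p^2: subtract (5/52)·g_3 from 2/5p^2 + 1/13pq^2 - 2/65pq + 5/26q^3 + 3/26q^2 + 47/65q + 4/5 → 1/13pq^2 + 4/13p + 5/26q^3 + 5/26q^2 + 10/13q + 10/13
  leading term pq^2: subtract (-2/13)·f_1 from 1/13pq^2 + 4/13p + 5/26q^3 + 5/26q^2 + 10/13q + 10/13 → 5/26q^3 + 5/26q^2 + 10/13q + 10/13
  leading term q^3: no divisor's leading term divides it; move 5/26q^3 to the remainder.
  leading term q^2: no divisor's leading term divides it; move 5/26q^2 to the remainder.
  leading term q: no divisor's leading term divides it; move 10/13q to the remainder.
  leading term 1: no divisor's leading term divides it; move 10/13 to the remainder.
  remainder 5/26q^3 + 5/26q^2 + 10/13q + 10/13 ≠ 0; add g_5 = 5/26q^3 + 5/26q^2 + 10/13q + 10/13 to the basis.

The other S-polynomials (S(f_1,g_4), S(f_2,g_4), S(g_3,g_4), S(f_1,g_5), S(f_2,g_5), S(g_3,g_5), S(g_4,g_5)) all reduce to 0 modulo the current basis, so we have a Gröbner basis.
Inter-reduce: drop elements whose leading term is divisible by another's, tail-reduce, and make monic.

G = {p^2 - 1/13pq - 10/13p - 5/26q^2 - 3/26q + 1/13, pq^2 + 4p, q^3 + q^2 + 4q + 4}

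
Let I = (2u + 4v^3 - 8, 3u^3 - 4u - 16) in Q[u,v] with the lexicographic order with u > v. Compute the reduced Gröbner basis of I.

G = {u + 2v^3 - 4, v^9 - 6v^6 + 35/3v^3 - 20/3}

f_1 = 2u + 4v^3 - 8, LT = u.
f_2 = 3u^3 - 4u - 16, LT = u^3.

S(f_1,f_2): lcm = u^3. S = 2u^2v^3 - 4u^2 + 4/3u + 16/3.
  reduce S modulo (f_1, f_2):
  remainder 8v^9 - 48v^6 + 280/3v^3 - 160/3 ≠ 0; add g_3 = 8v^9 - 48v^6 + 280/3v^3 - 160/3 to the basis.

The other S-polynomials (S(f_1,g_3), S(f_2,g_3)) all reduce to 0 modulo the current basis, so we have a Gröbner basis.
Inter-reduce: drop elements whose leading term is divisible by another's, tail-reduce, and make monic.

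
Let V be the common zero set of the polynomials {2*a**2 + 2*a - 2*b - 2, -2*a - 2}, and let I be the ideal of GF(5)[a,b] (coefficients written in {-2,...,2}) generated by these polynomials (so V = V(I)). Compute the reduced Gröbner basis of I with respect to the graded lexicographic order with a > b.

f_1 = 2*a**2 + 2*a - 2*b - 2, LT = a**2.
f_2 = -2*a - 2, LT = a.

S(f_1,f_2): lcm = a**2. S = -b - 1.
  leading term b: no divisor's leading term divides it; move -b to the remainder.
  leading term 1: no divisor's leading term divides it; move -1 to the remainder.
  remainder -b - 1 ≠ 0; add g_3 = -b - 1 to the basis.

The other S-polynomials (S(f_1,g_3), S(f_2,g_3)) all reduce to 0 modulo the current basis, so we have a Gröbner basis.
Inter-reduce: drop elements whose leading term is divisible by another's, tail-reduce, and make monic.

G = {a + 1, b + 1}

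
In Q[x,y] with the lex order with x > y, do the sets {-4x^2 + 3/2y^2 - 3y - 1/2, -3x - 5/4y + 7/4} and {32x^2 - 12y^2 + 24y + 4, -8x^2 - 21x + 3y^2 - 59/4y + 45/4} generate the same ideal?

Equality of ideals is decidable: compute both reduced Gröbner bases (unique for the ordering) and check whether they agree.
Buchberger on the first generating set:
f_1 = -4x^2 + 3/2y^2 - 3y - 1/2, LT = x^2.
f_2 = -3x - 5/4y + 7/4, LT = x.

S(f_1,f_2): lcm = x^2. S = -5/12xy + 7/12x - 3/8y^2 + 3/4y + 1/8.
  leading term xy: subtract (5/36y)·f_2 from -5/12xy + 7/12x - 3/8y^2 + 3/4y + 1/8 → 7/12x - 29/144y^2 + 73/144y + 1/8
  leading term x: subtract (-7/36)·f_2 from 7/12x - 29/144y^2 + 73/144y + 1/8 → -29/144y^2 + 19/72y + 67/144
  leading term y^2: no divisor's leading term divides it; move -29/144y^2 to the remainder.
  leading term y: no divisor's leading term divides it; move 19/72y to the remainder.
  leading term 1: no divisor's leading term divides it; move 67/144 to the remainder.
  remainder -29/144y^2 + 19/72y + 67/144 ≠ 0; add g_3 = -29/144y^2 + 19/72y + 67/144 to the basis.

The other S-polynomials (S(f_1,g_3), S(f_2,g_3)) all reduce to 0 modulo the current basis, so we have a Gröbner basis.
Inter-reduce: drop elements whose leading term is divisible by another's, tail-reduce, and make monic.
Reduced Gröbner basis: {x + 5/12y - 7/12, y^2 - 38/29y - 67/29}.

Buchberger on the second generating set:
h_1 = 32x^2 - 12y^2 + 24y + 4, LT = x^2.
h_2 = -8x^2 - 21x + 3y^2 - 59/4y + 45/4, LT = x^2.

S(h_1,h_2): lcm = x^2. S = -21/8x - 35/32y + 49/32.
  leading term x: no divisor's leading term divides it; move -21/8x to the remainder.
  leading term y: no divisor's leading term divides it; move -35/32y to the remainder.
  leading term 1: no divisor's leading term divides it; move 49/32 to the remainder.
  remainder -21/8x - 35/32y + 49/32 ≠ 0; add k_3 = -21/8x - 35/32y + 49/32 to the basis.

S(h_1,k_3): lcm = x^2. S = -5/12xy + 7/12x - 3/8y^2 + 3/4y + 1/8.
  leading term xy: subtract (10/63y)·k_3 from -5/12xy + 7/12x - 3/8y^2 + 3/4y + 1/8 → 7/12x - 29/144y^2 + 73/144y + 1/8
  leading term x: subtract (-2/9)·k_3 from 7/12x - 29/144y^2 + 73/144y + 1/8 → -29/144y^2 + 19/72y + 67/144
  leading term y^2: no divisor's leading term divides it; move -29/144y^2 to the remainder.
  leading term y: no divisor's leading term divides it; move 19/72y to the remainder.
  leading term 1: no divisor's leading term divides it; move 67/144 to the remainder.
  remainder -29/144y^2 + 19/72y + 67/144 ≠ 0; add k_4 = -29/144y^2 + 19/72y + 67/144 to the basis.

The other S-polynomials (S(h_2,k_3), S(h_1,k_4), S(h_2,k_4), S(k_3,k_4)) all reduce to 0 modulo the current basis, so we have a Gröbner basis.
Inter-reduce: drop elements whose leading term is divisible by another's, tail-reduce, and make monic.
Reduced Gröbner basis: {x + 5/12y - 7/12, y^2 - 38/29y - 67/29}.

The two bases agree; hence the ideals are identical.

Yes, the ideals are equal.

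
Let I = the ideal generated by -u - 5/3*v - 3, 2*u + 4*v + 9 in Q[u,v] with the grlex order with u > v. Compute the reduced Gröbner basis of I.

f_1 = -u - 5/3*v - 3, LT = u.
f_2 = 2*u + 4*v + 9, LT = u.

S(f_1,f_2): lcm = u. S = -1/3*v - 3/2.
  leading term v: no divisor's leading term divides it; move -1/3*v to the remainder.
  leading term 1: no divisor's leading term divides it; move -3/2 to the remainder.
  remainder -1/3*v - 3/2 ≠ 0; add g_3 = -1/3*v - 3/2 to the basis.

S(f_1,g_3): leading monomials are coprime, so the S-polynomial reduces to 0 (Buchberger's first criterion).
S(f_2,g_3): leading monomials are coprime, so the S-polynomial reduces to 0 (Buchberger's first criterion).
Every S-polynomial of the final basis reduces to 0, so we have a Gröbner basis.
Inter-reduce: drop elements whose leading term is divisible by another's, tail-reduce, and make monic.

G = {u - 9/2, v + 9/2}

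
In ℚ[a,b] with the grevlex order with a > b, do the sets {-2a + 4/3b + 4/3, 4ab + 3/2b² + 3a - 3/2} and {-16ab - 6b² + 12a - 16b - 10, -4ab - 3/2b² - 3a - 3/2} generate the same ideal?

No, the ideals differ.

Two ideals are equal iff their reduced Gröbner bases coincide (the reduced basis is unique for a fixed ordering).
Buchberger on the first generating set:
f_1 = -2a + 4/3b + 4/3, LT = a.
f_2 = 4ab + 3/2b² + 3a - 3/2, LT = ab.

S(f_1,f_2): lcm = ab. S = -25/24b² - ¾a - ⅔b + ⅜.
  leading term b²: no divisor's leading term divides it; move -25/24b² to the remainder.
  leading term a: subtract (⅜)·f_1 from -¾a - ⅔b + ⅜ → -7/6b - ⅛
  leading term b: no divisor's leading term divides it; move -7/6b to the remainder.
  leading term 1: no divisor's leading term divides it; move -⅛ to the remainder.
  remainder -25/24b² - 7/6b - ⅛ ≠ 0; add g_3 = -25/24b² - 7/6b - ⅛ to the basis.

The other S-polynomials (S(f_1,g_3), S(f_2,g_3)) all reduce to 0 modulo the current basis, so we have a Gröbner basis.
Inter-reduce: drop elements whose leading term is divisible by another's, tail-reduce, and make monic.
Reduced Gröbner basis: {b² + 28/25b + 3/25, a - ⅔b - ⅔}.

Buchberger on the second generating set:
h_1 = -16ab - 6b² + 12a - 16b - 10, LT = ab.
h_2 = -4ab - 3/2b² - 3a - 3/2, LT = ab.

S(h_1,h_2): lcm = ab. S = -3/2a + b + ¼.
  leading term a: no divisor's leading term divides it; move -3/2a to the remainder.
  leading term b: no divisor's leading term divides it; move b to the remainder.
  leading term 1: no divisor's leading term divides it; move ¼ to the remainder.
  remainder -3/2a + b + ¼ ≠ 0; add k_3 = -3/2a + b + ¼ to the basis.

S(h_1,k_3): lcm = ab. S = 25/24b² - ¾a + 7/6b + ⅝.
  leading term b²: no divisor's leading term divides it; move 25/24b² to the remainder.
  leading term a: subtract (½)·k_3 from -¾a + 7/6b + ⅝ → ⅔b + ½
  leading term b: no divisor's leading term divides it; move ⅔b to the remainder.
  leading term 1: no divisor's leading term divides it; move ½ to the remainder.
  remainder 25/24b² + ⅔b + ½ ≠ 0; add k_4 = 25/24b² + ⅔b + ½ to the basis.

The other S-polynomials (S(h_2,k_3), S(h_1,k_4), S(h_2,k_4), S(k_3,k_4)) all reduce to 0 modulo the current basis, so we have a Gröbner basis.
Inter-reduce: drop elements whose leading term is divisible by another's, tail-reduce, and make monic.
Reduced Gröbner basis: {b² + 16/25b + 12/25, a - ⅔b - ⅙}.

The bases are distinct; the ideals are different.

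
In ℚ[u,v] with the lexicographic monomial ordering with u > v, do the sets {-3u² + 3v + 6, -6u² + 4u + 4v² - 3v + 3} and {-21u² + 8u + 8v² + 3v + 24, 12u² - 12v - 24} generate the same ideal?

Yes, the ideals are equal.

Two ideals are equal iff their reduced Gröbner bases coincide (the reduced basis is unique for a fixed ordering).
Buchberger on the first generating set:
f_1 = -3u² + 3v + 6, LT = u².
f_2 = -6u² + 4u + 4v² - 3v + 3, LT = u².

S(f_1,f_2): lcm = u². S = ⅔u + ⅔v² - 3/2v - 3/2.
  leading term u: no divisor's leading term divides it; move ⅔u to the remainder.
  leading term v²: no divisor's leading term divides it; move ⅔v² to the remainder.
  leading term v: no divisor's leading term divides it; move -3/2v to the remainder.
  leading term 1: no divisor's leading term divides it; move -3/2 to the remainder.
  remainder ⅔u + ⅔v² - 3/2v - 3/2 ≠ 0; add g_3 = ⅔u + ⅔v² - 3/2v - 3/2 to the basis.

S(f_1,g_3): lcm = u². S = -uv² + 9/4uv + 9/4u - v - 2.
  leading term uv²: subtract (-3/2v²)·g_3 from -uv² + 9/4uv + 9/4u - v - 2 → 9/4uv + 9/4u + v⁴ - 9/4v³ - 9/4v² - v - 2
  leading term uv: subtract (27/8v)·g_3 from 9/4uv + 9/4u + v⁴ - 9/4v³ - 9/4v² - v - 2 → 9/4u + v⁴ - 9/2v³ + 45/16v² + 65/16v - 2
  leading term u: subtract (27/8)·g_3 from 9/4u + v⁴ - 9/2v³ + 45/16v² + 65/16v - 2 → v⁴ - 9/2v³ + 9/16v² + 73/8v + 49/16
  leading term v⁴: no divisor's leading term divides it; move v⁴ to the remainder.
  leading term v³: no divisor's leading term divides it; move -9/2v³ to the remainder.
  leading term v²: no divisor's leading term divides it; move 9/16v² to the remainder.
  leading term v: no divisor's leading term divides it; move 73/8v to the remainder.
  leading term 1: no divisor's leading term divides it; move 49/16 to the remainder.
  remainder v⁴ - 9/2v³ + 9/16v² + 73/8v + 49/16 ≠ 0; add g_4 = v⁴ - 9/2v³ + 9/16v² + 73/8v + 49/16 to the basis.

The other S-polynomials (S(f_2,g_3), S(f_1,g_4), S(f_2,g_4), S(g_3,g_4)) all reduce to 0 modulo the current basis, so we have a Gröbner basis.
Inter-reduce: drop elements whose leading term is divisible by another's, tail-reduce, and make monic.
Reduced Gröbner basis: {u + v² - 9/4v - 9/4, v⁴ - 9/2v³ + 9/16v² + 73/8v + 49/16}.

Buchberger on the second generating set:
h_1 = -21u² + 8u + 8v² + 3v + 24, LT = u².
h_2 = 12u² - 12v - 24, LT = u².

S(h_1,h_2): lcm = u². S = -8/21u - 8/21v² + 6/7v + 6/7.
  leading term u: no divisor's leading term divides it; move -8/21u to the remainder.
  leading term v²: no divisor's leading term divides it; move -8/21v² to the remainder.
  leading term v: no divisor's leading term divides it; move 6/7v to the remainder.
  leading term 1: no divisor's leading term divides it; move 6/7 to the remainder.
  remainder -8/21u - 8/21v² + 6/7v + 6/7 ≠ 0; add k_3 = -8/21u - 8/21v² + 6/7v + 6/7 to the basis.

S(h_1,k_3): lcm = u². S = -uv² + 9/4uv + 157/84u - 8/21v² - 1/7v - 8/7.
  leading term uv²: subtract (21/8v²)·k_3 from -uv² + 9/4uv + 157/84u - 8/21v² - 1/7v - 8/7 → 9/4uv + 157/84u + v⁴ - 9/4v³ - 221/84v² - 1/7v - 8/7
  leading term uv: subtract (-189/32v)·k_3 from 9/4uv + 157/84u + v⁴ - 9/4v³ - 221/84v² - 1/7v - 8/7 → 157/84u + v⁴ - 9/2v³ + 817/336v² + 551/112v - 8/7
  leading term u: subtract (-157/32)·k_3 from 157/84u + v⁴ - 9/2v³ + 817/336v² + 551/112v - 8/7 → v⁴ - 9/2v³ + 9/16v² + 73/8v + 49/16
  leading term v⁴: no divisor's leading term divides it; move v⁴ to the remainder.
  leading term v³: no divisor's leading term divides it; move -9/2v³ to the remainder.
  leading term v²: no divisor's leading term divides it; move 9/16v² to the remainder.
  leading term v: no divisor's leading term divides it; move 73/8v to the remainder.
  leading term 1: no divisor's leading term divides it; move 49/16 to the remainder.
  remainder v⁴ - 9/2v³ + 9/16v² + 73/8v + 49/16 ≠ 0; add k_4 = v⁴ - 9/2v³ + 9/16v² + 73/8v + 49/16 to the basis.

The other S-polynomials (S(h_2,k_3), S(h_1,k_4), S(h_2,k_4), S(k_3,k_4)) all reduce to 0 modulo the current basis, so we have a Gröbner basis.
Inter-reduce: drop elements whose leading term is divisible by another's, tail-reduce, and make monic.
Reduced Gröbner basis: {u + v² - 9/4v - 9/4, v⁴ - 9/2v³ + 9/16v² + 73/8v + 49/16}.

The two bases agree; hence the ideals are identical.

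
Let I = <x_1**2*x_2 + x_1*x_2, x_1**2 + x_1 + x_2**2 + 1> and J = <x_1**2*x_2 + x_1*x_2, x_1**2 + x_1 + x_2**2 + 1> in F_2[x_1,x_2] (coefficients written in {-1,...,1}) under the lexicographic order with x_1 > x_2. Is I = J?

Yes, the ideals are equal.

Since reduced Gröbner bases are canonical representatives of ideals under a given ordering, it suffices to compute and compare them.
Buchberger on the first generating set:
f_1 = x_1**2*x_2 + x_1*x_2, LT = x_1**2*x_2.
f_2 = x_1**2 + x_1 + x_2**2 + 1, LT = x_1**2.

S(f_1,f_2): lcm = x_1**2*x_2. S = x_2**3 + x_2.
  leading term x_2**3: no divisor's leading term divides it; move x_2**3 to the remainder.
  leading term x_2: no divisor's leading term divides it; move x_2 to the remainder.
  remainder x_2**3 + x_2 ≠ 0; add g_3 = x_2**3 + x_2 to the basis.

S(f_1,g_3): lcm = x_1**2*x_2**3. S = x_1**2*x_2 + x_1*x_2**3.
  leading term x_1**2*x_2: subtract (1)·f_1 from x_1**2*x_2 + x_1*x_2**3 → x_1*x_2**3 + x_1*x_2
  leading term x_1*x_2**3: subtract (x_1)·g_3 from x_1*x_2**3 + x_1*x_2 → 0
  remainder 0.

S(f_2,g_3): leading monomials are coprime, so the S-polynomial reduces to 0 (Buchberger's first criterion).
Every S-polynomial of the final basis reduces to 0, so we have a Gröbner basis.
Inter-reduce: drop elements whose leading term is divisible by another's, tail-reduce, and make monic.
Reduced Gröbner basis: {x_1**2 + x_1 + x_2**2 + 1, x_2**3 + x_2}.

Buchberger on the second generating set:
h_1 = x_1**2*x_2 + x_1*x_2, LT = x_1**2*x_2.
h_2 = x_1**2 + x_1 + x_2**2 + 1, LT = x_1**2.

S(h_1,h_2): lcm = x_1**2*x_2. S = x_2**3 + x_2.
  leading term x_2**3: no divisor's leading term divides it; move x_2**3 to the remainder.
  leading term x_2: no divisor's leading term divides it; move x_2 to the remainder.
  remainder x_2**3 + x_2 ≠ 0; add k_3 = x_2**3 + x_2 to the basis.

S(h_1,k_3): lcm = x_1**2*x_2**3. S = x_1**2*x_2 + x_1*x_2**3.
  leading term x_1**2*x_2: subtract (1)·h_1 from x_1**2*x_2 + x_1*x_2**3 → x_1*x_2**3 + x_1*x_2
  leading term x_1*x_2**3: subtract (x_1)·k_3 from x_1*x_2**3 + x_1*x_2 → 0
  remainder 0.

S(h_2,k_3): leading monomials are coprime, so the S-polynomial reduces to 0 (Buchberger's first criterion).
Every S-polynomial of the final basis reduces to 0, so we have a Gröbner basis.
Inter-reduce: drop elements whose leading term is divisible by another's, tail-reduce, and make monic.
Reduced Gröbner basis: {x_1**2 + x_1 + x_2**2 + 1, x_2**3 + x_2}.

The two bases agree; hence the ideals are identical.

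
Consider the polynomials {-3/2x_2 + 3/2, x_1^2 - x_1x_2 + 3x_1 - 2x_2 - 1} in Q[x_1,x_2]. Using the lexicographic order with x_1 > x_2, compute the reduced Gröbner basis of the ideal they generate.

G = {x_1^2 + 2x_1 - 3, x_2 - 1}

f_1 = -3/2x_2 + 3/2, LT = x_2.
f_2 = x_1^2 - x_1x_2 + 3x_1 - 2x_2 - 1, LT = x_1^2.

S(f_1,f_2): leading monomials are coprime, so the S-polynomial reduces to 0 (Buchberger's first criterion).
Every S-polynomial of the final basis reduces to 0, so we have a Gröbner basis.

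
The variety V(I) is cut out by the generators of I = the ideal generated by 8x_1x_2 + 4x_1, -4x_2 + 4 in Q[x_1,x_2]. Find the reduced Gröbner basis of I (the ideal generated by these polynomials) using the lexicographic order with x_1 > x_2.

G = {x_1, x_2 - 1}

The reduced Gröbner basis is the canonical form of the ideal for this ordering.

f_1 = 8x_1x_2 + 4x_1, LT = x_1x_2.
f_2 = -4x_2 + 4, LT = x_2.

S(f_1,f_2): lcm = x_1x_2. S = 3/2x_1.
  leading term x_1: no divisor's leading term divides it; move 3/2x_1 to the remainder.
  remainder 3/2x_1 ≠ 0; add g_3 = 3/2x_1 to the basis.

The other S-polynomials (S(f_1,g_3), S(f_2,g_3)) all reduce to 0 modulo the current basis, so we have a Gröbner basis.
Inter-reduce: drop elements whose leading term is divisible by another's, tail-reduce, and make monic.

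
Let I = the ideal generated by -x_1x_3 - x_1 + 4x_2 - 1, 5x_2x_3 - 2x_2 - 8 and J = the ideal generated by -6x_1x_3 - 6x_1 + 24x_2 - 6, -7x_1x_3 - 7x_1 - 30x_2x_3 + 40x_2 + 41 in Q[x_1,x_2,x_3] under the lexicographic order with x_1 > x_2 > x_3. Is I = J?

Yes, the ideals are equal.

Since reduced Gröbner bases are canonical representatives of ideals under a given ordering, it suffices to compute and compare them.
Buchberger on the first generating set:
f_1 = -x_1x_3 - x_1 + 4x_2 - 1, LT = x_1x_3.
f_2 = 5x_2x_3 - 2x_2 - 8, LT = x_2x_3.

S(f_1,f_2): lcm = x_1x_2x_3. S = \tfrac{7}{5}x_1x_2 + \tfrac{8}{5}x_1 - 4x_2^{2} + x_2.
  reduce S modulo (f_1, f_2):
  remainder \tfrac{7}{5}x_1x_2 + \tfrac{8}{5}x_1 - 4x_2^{2} + x_2 ≠ 0; add g_3 = \tfrac{7}{5}x_1x_2 + \tfrac{8}{5}x_1 - 4x_2^{2} + x_2 to the basis.

The other S-polynomials (S(f_1,g_3), S(f_2,g_3)) all reduce to 0 modulo the current basis, so we have a Gröbner basis.
Inter-reduce: drop elements whose leading term is divisible by another's, tail-reduce, and make monic.
Reduced Gröbner basis: {x_1x_2 + \tfrac{8}{7}x_1 - \tfrac{20}{7}x_2^{2} + \tfrac{5}{7}x_2, x_1x_3 + x_1 - 4x_2 + 1, x_2x_3 - \tfrac{2}{5}x_2 - \tfrac{8}{5}}.

Buchberger on the second generating set:
h_1 = -6x_1x_3 - 6x_1 + 24x_2 - 6, LT = x_1x_3.
h_2 = -7x_1x_3 - 7x_1 - 30x_2x_3 + 40x_2 + 41, LT = x_1x_3.

S(h_1,h_2): lcm = x_1x_3. S = -\tfrac{30}{7}x_2x_3 + \tfrac{12}{7}x_2 + \tfrac{48}{7}.
  reduce S modulo (h_1, h_2):
  remainder -\tfrac{30}{7}x_2x_3 + \tfrac{12}{7}x_2 + \tfrac{48}{7} ≠ 0; add k_3 = -\tfrac{30}{7}x_2x_3 + \tfrac{12}{7}x_2 + \tfrac{48}{7} to the basis.

S(h_1,k_3): lcm = x_1x_2x_3. S = \tfrac{7}{5}x_1x_2 + \tfrac{8}{5}x_1 - 4x_2^{2} + x_2.
  reduce S modulo (h_1, h_2, k_3):
  remainder \tfrac{7}{5}x_1x_2 + \tfrac{8}{5}x_1 - 4x_2^{2} + x_2 ≠ 0; add k_4 = \tfrac{7}{5}x_1x_2 + \tfrac{8}{5}x_1 - 4x_2^{2} + x_2 to the basis.

The other S-polynomials (S(h_2,k_3), S(h_1,k_4), S(h_2,k_4), S(k_3,k_4)) all reduce to 0 modulo the current basis, so we have a Gröbner basis.
Inter-reduce: drop elements whose leading term is divisible by another's, tail-reduce, and make monic.
Reduced Gröbner basis: {x_1x_2 + \tfrac{8}{7}x_1 - \tfrac{20}{7}x_2^{2} + \tfrac{5}{7}x_2, x_1x_3 + x_1 - 4x_2 + 1, x_2x_3 - \tfrac{2}{5}x_2 - \tfrac{8}{5}}.

These coincide, so the ideals are equal.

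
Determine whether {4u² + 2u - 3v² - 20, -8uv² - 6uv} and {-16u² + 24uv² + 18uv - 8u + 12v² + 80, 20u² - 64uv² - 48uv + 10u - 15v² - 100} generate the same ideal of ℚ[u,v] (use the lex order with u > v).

Equality of ideals is decidable: compute both reduced Gröbner bases (unique for the ordering) and check whether they agree.
Buchberger on the first generating set:
f_1 = 4u² + 2u - 3v² - 20, LT = u².
f_2 = -8uv² - 6uv, LT = uv².

S(f_1,f_2): lcm = u²v². S = -¾u²v + ½uv² - ¾v⁴ - 5v².
  leading term u²v: subtract (-3/16v)·f_1 from -¾u²v + ½uv² - ¾v⁴ - 5v² → ½uv² + ⅜uv - ¾v⁴ - 9/16v³ - 5v² - 15/4v
  leading term uv²: subtract (-1/16)·f_2 from ½uv² + ⅜uv - ¾v⁴ - 9/16v³ - 5v² - 15/4v → -¾v⁴ - 9/16v³ - 5v² - 15/4v
  leading term v⁴: no divisor's leading term divides it; move -¾v⁴ to the remainder.
  leading term v³: no divisor's leading term divides it; move -9/16v³ to the remainder.
  leading term v²: no divisor's leading term divides it; move -5v² to the remainder.
  leading term v: no divisor's leading term divides it; move -15/4v to the remainder.
  remainder -¾v⁴ - 9/16v³ - 5v² - 15/4v ≠ 0; add g_3 = -¾v⁴ - 9/16v³ - 5v² - 15/4v to the basis.

The other S-polynomials (S(f_1,g_3), S(f_2,g_3)) all reduce to 0 modulo the current basis, so we have a Gröbner basis.
Inter-reduce: drop elements whose leading term is divisible by another's, tail-reduce, and make monic.
Reduced Gröbner basis: {u² + ½u - ¾v² - 5, uv² + ¾uv, v⁴ + ¾v³ + 20/3v² + 5v}.

Buchberger on the second generating set:
h_1 = -16u² + 24uv² + 18uv - 8u + 12v² + 80, LT = u².
h_2 = 20u² - 64uv² - 48uv + 10u - 15v² - 100, LT = u².

S(h_1,h_2): lcm = u². S = 17/10uv² + 51/40uv.
  leading term uv²: no divisor's leading term divides it; move 17/10uv² to the remainder.
  leading term uv: no divisor's leading term divides it; move 51/40uv to the remainder.
  remainder 17/10uv² + 51/40uv ≠ 0; add k_3 = 17/10uv² + 51/40uv to the basis.

S(h_1,k_3): lcm = u²v². S = -¾u²v - 3/2uv⁴ - 9/8uv³ + ½uv² - ¾v⁴ - 5v².
  leading term u²v: subtract (3/64v)·h_1 from -¾u²v - 3/2uv⁴ - 9/8uv³ + ½uv² - ¾v⁴ - 5v² → -3/2uv⁴ - 9/4uv³ - 11/32uv² + ⅜uv - ¾v⁴ - 9/16v³ - 5v² - 15/4v
  leading term uv⁴: subtract (-15/17v²)·k_3 from -3/2uv⁴ - 9/4uv³ - 11/32uv² + ⅜uv - ¾v⁴ - 9/16v³ - 5v² - 15/4v → -9/8uv³ - 11/32uv² + ⅜uv - ¾v⁴ - 9/16v³ - 5v² - 15/4v
  leading term uv³: subtract (-45/68v)·k_3 from -9/8uv³ - 11/32uv² + ⅜uv - ¾v⁴ - 9/16v³ - 5v² - 15/4v → ½uv² + ⅜uv - ¾v⁴ - 9/16v³ - 5v² - 15/4v
  leading term uv²: subtract (5/17)·k_3 from ½uv² + ⅜uv - ¾v⁴ - 9/16v³ - 5v² - 15/4v → -¾v⁴ - 9/16v³ - 5v² - 15/4v
  leading term v⁴: no divisor's leading term divides it; move -¾v⁴ to the remainder.
  leading term v³: no divisor's leading term divides it; move -9/16v³ to the remainder.
  leading term v²: no divisor's leading term divides it; move -5v² to the remainder.
  leading term v: no divisor's leading term divides it; move -15/4v to the remainder.
  remainder -¾v⁴ - 9/16v³ - 5v² - 15/4v ≠ 0; add k_4 = -¾v⁴ - 9/16v³ - 5v² - 15/4v to the basis.

The other S-polynomials (S(h_2,k_3), S(h_1,k_4), S(h_2,k_4), S(k_3,k_4)) all reduce to 0 modulo the current basis, so we have a Gröbner basis.
Inter-reduce: drop elements whose leading term is divisible by another's, tail-reduce, and make monic.
Reduced Gröbner basis: {u² + ½u - ¾v² - 5, uv² + ¾uv, v⁴ + ¾v³ + 20/3v² + 5v}.

Same reduced basis, so the two generating sets span the same ideal.

Yes, the ideals are equal.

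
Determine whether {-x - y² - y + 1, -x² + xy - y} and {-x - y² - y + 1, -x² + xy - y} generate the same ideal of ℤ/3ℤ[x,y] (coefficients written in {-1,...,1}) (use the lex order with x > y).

For a fixed monomial order, each ideal has a unique reduced Gröbner basis; comparing bases decides equality.
Buchberger on the first generating set:
f_1 = -x - y² - y + 1, LT = x.
f_2 = -x² + xy - y, LT = x².

S(f_1,f_2): lcm = x². S = xy² - xy - x - y.
  leading term xy²: subtract (-y²)·f_1 from xy² - xy - x - y → -xy - x - y⁴ - y³ + y² - y
  leading term xy: subtract (y)·f_1 from -xy - x - y⁴ - y³ + y² - y → -x - y⁴ - y² + y
  leading term x: subtract (1)·f_1 from -x - y⁴ - y² + y → -y⁴ - y - 1
  leading term y⁴: no divisor's leading term divides it; move -y⁴ to the remainder.
  leading term y: no divisor's leading term divides it; move -y to the remainder.
  leading term 1: no divisor's leading term divides it; move -1 to the remainder.
  remainder -y⁴ - y - 1 ≠ 0; add g_3 = -y⁴ - y - 1 to the basis.

The other S-polynomials (S(f_1,g_3), S(f_2,g_3)) all reduce to 0 modulo the current basis, so we have a Gröbner basis.
Inter-reduce: drop elements whose leading term is divisible by another's, tail-reduce, and make monic.
Reduced Gröbner basis: {x + y² + y - 1, y⁴ + y + 1}.

Buchberger on the second generating set:
h_1 = -x - y² - y + 1, LT = x.
h_2 = -x² + xy - y, LT = x².

S(h_1,h_2): lcm = x². S = xy² - xy - x - y.
  leading term xy²: subtract (-y²)·h_1 from xy² - xy - x - y → -xy - x - y⁴ - y³ + y² - y
  leading term xy: subtract (y)·h_1 from -xy - x - y⁴ - y³ + y² - y → -x - y⁴ - y² + y
  leading term x: subtract (1)·h_1 from -x - y⁴ - y² + y → -y⁴ - y - 1
  leading term y⁴: no divisor's leading term divides it; move -y⁴ to the remainder.
  leading term y: no divisor's leading term divides it; move -y to the remainder.
  leading term 1: no divisor's leading term divides it; move -1 to the remainder.
  remainder -y⁴ - y - 1 ≠ 0; add k_3 = -y⁴ - y - 1 to the basis.

The other S-polynomials (S(h_1,k_3), S(h_2,k_3)) all reduce to 0 modulo the current basis, so we have a Gröbner basis.
Inter-reduce: drop elements whose leading term is divisible by another's, tail-reduce, and make monic.
Reduced Gröbner basis: {x + y² + y - 1, y⁴ + y + 1}.

Same reduced basis, so the two generating sets span the same ideal.

Yes, the ideals are equal.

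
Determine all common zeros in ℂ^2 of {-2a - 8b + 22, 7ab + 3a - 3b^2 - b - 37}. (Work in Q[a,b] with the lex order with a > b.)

Compute a lex Gröbner basis by Buchberger's algorithm.
f_1 = -2a - 8b + 22, LT = a.
f_2 = 7ab + 3a - 3b^2 - b - 37, LT = ab.

S(f_1,f_2): lcm = ab. S = -3/7a + 31/7b^2 - 76/7b + 37/7.
  leading term a: subtract (3/14)·f_1 from -3/7a + 31/7b^2 - 76/7b + 37/7 → 31/7b^2 - 64/7b + 4/7
  leading term b^2: no divisor's leading term divides it; move 31/7b^2 to the remainder.
  leading term b: no divisor's leading term divides it; move -64/7b to the remainder.
  leading term 1: no divisor's leading term divides it; move 4/7 to the remainder.
  remainder 31/7b^2 - 64/7b + 4/7 ≠ 0; add h_3 = 31/7b^2 - 64/7b + 4/7 to the basis.

The other S-polynomials (S(f_1,h_3), S(f_2,h_3)) all reduce to 0 modulo the current basis, so we have a Gröbner basis.
Inter-reduce: drop elements whose leading term is divisible by another's, tail-reduce, and make monic.
Reduced Gröbner basis: {a + 4b - 11, b^2 - 64/31b + 4/31}.

A lex Gröbner basis eliminates variables successively. Here b^2 - 64/31b + 4/31 depends only on b, with roots {2/31, 2}; lifting each root through the earlier basis elements recovers the full solutions.
  b = 2/31: the earlier basis element becomes a - 333/31 = 0, giving a = 333/31 — point (333/31, 2/31).
  b = 2: the earlier basis element becomes a - 3 = 0, giving a = 3 — point (3, 2).
Check: every point annihilates each of the original generators.

{(333/31, 2/31), (3, 2)}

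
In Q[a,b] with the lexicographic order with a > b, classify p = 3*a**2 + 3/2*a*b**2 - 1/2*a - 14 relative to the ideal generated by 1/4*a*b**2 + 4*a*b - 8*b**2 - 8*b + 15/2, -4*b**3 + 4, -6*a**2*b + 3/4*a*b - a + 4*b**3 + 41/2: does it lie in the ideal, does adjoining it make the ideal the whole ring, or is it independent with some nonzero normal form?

First compute the reduced Gröbner basis of I by Buchberger's algorithm.
f_1 = 1/4*a*b**2 + 4*a*b - 8*b**2 - 8*b + 15/2, LT = a*b**2.
f_2 = -4*b**3 + 4, LT = b**3.
f_3 = -6*a**2*b + 3/4*a*b - a + 4*b**3 + 41/2, LT = a**2*b.

S(f_1,f_2): lcm = a*b**3. S = 16*a*b**2 + a - 32*b**3 - 32*b**2 + 30*b.
  reduce S modulo (f_1, f_2, f_3):
  remainder -256*a*b + a + 480*b**2 + 542*b - 512 ≠ 0; add h_4 = -256*a*b + a + 480*b**2 + 542*b - 512 to the basis.

S(f_1,f_3): lcm = a**2*b**2. S = 16*a**2*b - 255/8*a*b**2 - 193/6*a*b + 30*a + 2/3*b**4 + 41/12*b.
  reduce S modulo (f_1, f_2, f_3, h_4):
  remainder 44863/1536*a - 1925/16*b**2 - 5/256*b + 743/12 ≠ 0; add h_5 = 44863/1536*a - 1925/16*b**2 - 5/256*b + 743/12 to the basis.

S(f_2,f_3): lcm = a**2*b**3. S = -a**2 + 1/8*a*b**3 - 1/6*a*b**2 + 2/3*b**5 + 41/12*b**2.
  reduce S modulo (f_1, f_2, f_3, h_4, h_5):
  remainder 56643595/9664772*b**2 + 3805771085/473573828*b - 96783930/6964321 ≠ 0; add h_6 = 56643595/9664772*b**2 + 3805771085/473573828*b - 96783930/6964321 to the basis.

S(f_1,h_4): lcm = a*b**2. S = 4097/256*a*b + 15/8*b**3 - 3825/128*b**2 - 34*b + 30.
  reduce S modulo (f_1, f_2, f_3, h_4, h_5, h_6):
  remainder -182043791325/284214902272*b + 182043791325/284214902272 ≠ 0; add h_7 = -182043791325/284214902272*b + 182043791325/284214902272 to the basis.

The other S-polynomials (S(f_2,h_4), S(f_3,h_4), S(f_1,h_5), S(f_2,h_5), S(f_3,h_5), S(h_4,h_5), S(f_1,h_6), S(f_2,h_6), S(f_3,h_6), S(h_4,h_6), S(h_5,h_6), S(f_1,h_7), S(f_2,h_7), S(f_3,h_7), S(h_4,h_7), S(h_5,h_7), S(h_6,h_7)) all reduce to 0 modulo the current basis, so we have a Gröbner basis.
Inter-reduce: drop elements whose leading term is divisible by another's, tail-reduce, and make monic.
Reduced Gröbner basis: {a - 2, b - 1}.
Label its elements g_1 = a - 2, g_2 = b - 1.

Reduce p = 3*a**2 + 3/2*a*b**2 - 1/2*a - 14 modulo G:
  leading term a**2: subtract (3*a)·g_1 from 3*a**2 + 3/2*a*b**2 - 1/2*a - 14 → 3/2*a*b**2 + 11/2*a - 14
  leading term a*b**2: subtract (3/2*b**2)·g_1 from 3/2*a*b**2 + 11/2*a - 14 → 11/2*a + 3*b**2 - 14
  leading term a: subtract (11/2)·g_1 from 11/2*a + 3*b**2 - 14 → 3*b**2 - 3
  leading term b**2: subtract (3*b)·g_2 from 3*b**2 - 3 → 3*b - 3
  leading term b: subtract (3)·g_2 from 3*b - 3 → 0
  normal form = 0.
Since the normal form is 0, p ∈ I.

3*a**2 + 3/2*a*b**2 - 1/2*a - 14 lies in I (it reduces to 0).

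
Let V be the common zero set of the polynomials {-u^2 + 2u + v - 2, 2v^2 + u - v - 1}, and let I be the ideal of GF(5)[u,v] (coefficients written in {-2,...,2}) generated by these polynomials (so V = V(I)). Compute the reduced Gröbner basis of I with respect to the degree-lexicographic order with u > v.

G = {u^2 - 2u - v + 2, v^2 - 2u + 2v + 2}

f_1 = -u^2 + 2u + v - 2, LT = u^2.
f_2 = 2v^2 + u - v - 1, LT = v^2.

S(f_1,f_2): leading monomials are coprime, so the S-polynomial reduces to 0 (Buchberger's first criterion).
Every S-polynomial of the final basis reduces to 0, so we have a Gröbner basis.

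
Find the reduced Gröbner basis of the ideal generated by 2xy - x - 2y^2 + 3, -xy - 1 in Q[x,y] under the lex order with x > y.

f_1 = 2xy - x - 2y^2 + 3, LT = xy.
f_2 = -xy - 1, LT = xy.

S(f_1,f_2): lcm = xy. S = -1/2x - y^2 + 1/2.
  reduce S modulo (f_1, f_2):
  remainder -1/2x - y^2 + 1/2 ≠ 0; add g_3 = -1/2x - y^2 + 1/2 to the basis.

S(f_1,g_3): lcm = xy. S = -1/2x - 2y^3 - y^2 + y + 3/2.
  reduce S modulo (f_1, f_2, g_3):
  remainder -2y^3 + y + 1 ≠ 0; add g_4 = -2y^3 + y + 1 to the basis.

The other S-polynomials (S(f_2,g_3), S(f_1,g_4), S(f_2,g_4), S(g_3,g_4)) all reduce to 0 modulo the current basis, so we have a Gröbner basis.
Inter-reduce: drop elements whose leading term is divisible by another's, tail-reduce, and make monic.

G = {x + 2y^2 - 1, y^3 - 1/2y - 1/2}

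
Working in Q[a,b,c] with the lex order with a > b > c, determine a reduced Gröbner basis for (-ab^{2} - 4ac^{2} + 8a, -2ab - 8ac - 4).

G = {ab + 4ac + 2, ac^{2} - \tfrac{2}{5}a - \tfrac{1}{10}b + \tfrac{2}{5}c, b^{2} + 4c^{2} - 8}

Buchberger's algorithm terminates because the ascending chain of leading-term ideals stabilizes.

f_1 = -ab^{2} - 4ac^{2} + 8a, LT = ab^{2}.
f_2 = -2ab - 8ac - 4, LT = ab.

S(f_1,f_2): lcm = ab^{2}. S = -4abc + 4ac^{2} - 8a - 2b.
  leading term abc: subtract (2c)·f_2 from -4abc + 4ac^{2} - 8a - 2b → 20ac^{2} - 8a - 2b + 8c
  leading term ac^{2}: no divisor's leading term divides it; move 20ac^{2} to the remainder.
  leading term a: no divisor's leading term divides it; move -8a to the remainder.
  leading term b: no divisor's leading term divides it; move -2b to the remainder.
  leading term c: no divisor's leading term divides it; move 8c to the remainder.
  remainder 20ac^{2} - 8a - 2b + 8c ≠ 0; add g_3 = 20ac^{2} - 8a - 2b + 8c to the basis.

S(f_1,g_3): lcm = ab^{2}c^{2}. S = \tfrac{2}{5}ab^{2} + 4ac^{4} - 8ac^{2} + \tfrac{1}{10}b^{3} - \tfrac{2}{5}b^{2}c.
  leading term ab^{2}: subtract (-\tfrac{2}{5})·f_1 from \tfrac{2}{5}ab^{2} + 4ac^{4} - 8ac^{2} + \tfrac{1}{10}b^{3} - \tfrac{2}{5}b^{2}c → 4ac^{4} - \tfrac{48}{5}ac^{2} + \tfrac{16}{5}a + \tfrac{1}{10}b^{3} - \tfrac{2}{5}b^{2}c
  leading term ac^{4}: subtract (\tfrac{1}{5}c^{2})·g_3 from 4ac^{4} - \tfrac{48}{5}ac^{2} + \tfrac{16}{5}a + \tfrac{1}{10}b^{3} - \tfrac{2}{5}b^{2}c → -8ac^{2} + \tfrac{16}{5}a + \tfrac{1}{10}b^{3} - \tfrac{2}{5}b^{2}c + \tfrac{2}{5}bc^{2} - \tfrac{8}{5}c^{3}
  leading term ac^{2}: subtract (-\tfrac{2}{5})·g_3 from -8ac^{2} + \tfrac{16}{5}a + \tfrac{1}{10}b^{3} - \tfrac{2}{5}b^{2}c + \tfrac{2}{5}bc^{2} - \tfrac{8}{5}c^{3} → \tfrac{1}{10}b^{3} - \tfrac{2}{5}b^{2}c + \tfrac{2}{5}bc^{2} - \tfrac{4}{5}b - \tfrac{8}{5}c^{3} + \tfrac{16}{5}c
  leading term b^{3}: no divisor's leading term divides it; move \tfrac{1}{10}b^{3} to the remainder.
  leading term b^{2}c: no divisor's leading term divides it; move -\tfrac{2}{5}b^{2}c to the remainder.
  leading term bc^{2}: no divisor's leading term divides it; move \tfrac{2}{5}bc^{2} to the remainder.
  leading term b: no divisor's leading term divides it; move -\tfrac{4}{5}b to the remainder.
  leading term c^{3}: no divisor's leading term divides it; move -\tfrac{8}{5}c^{3} to the remainder.
  leading term c: no divisor's leading term divides it; move \tfrac{16}{5}c to the remainder.
  remainder \tfrac{1}{10}b^{3} - \tfrac{2}{5}b^{2}c + \tfrac{2}{5}bc^{2} - \tfrac{4}{5}b - \tfrac{8}{5}c^{3} + \tfrac{16}{5}c ≠ 0; add g_4 = \tfrac{1}{10}b^{3} - \tfrac{2}{5}b^{2}c + \tfrac{2}{5}bc^{2} - \tfrac{4}{5}b - \tfrac{8}{5}c^{3} + \tfrac{16}{5}c to the basis.

S(f_2,g_3): lcm = abc^{2}. S = \tfrac{2}{5}ab + 4ac^{3} + \tfrac{1}{10}b^{2} - \tfrac{2}{5}bc + 2c^{2}.
  leading term ab: subtract (-\tfrac{1}{5})·f_2 from \tfrac{2}{5}ab + 4ac^{3} + \tfrac{1}{10}b^{2} - \tfrac{2}{5}bc + 2c^{2} → 4ac^{3} - \tfrac{8}{5}ac + \tfrac{1}{10}b^{2} - \tfrac{2}{5}bc + 2c^{2} - \tfrac{4}{5}
  leading term ac^{3}: subtract (\tfrac{1}{5}c)·g_3 from 4ac^{3} - \tfrac{8}{5}ac + \tfrac{1}{10}b^{2} - \tfrac{2}{5}bc + 2c^{2} - \tfrac{4}{5} → \tfrac{1}{10}b^{2} + \tfrac{2}{5}c^{2} - \tfrac{4}{5}
  leading term b^{2}: no divisor's leading term divides it; move \tfrac{1}{10}b^{2} to the remainder.
  leading term c^{2}: no divisor's leading term divides it; move \tfrac{2}{5}c^{2} to the remainder.
  leading term 1: no divisor's leading term divides it; move -\tfrac{4}{5} to the remainder.
  remainder \tfrac{1}{10}b^{2} + \tfrac{2}{5}c^{2} - \tfrac{4}{5} ≠ 0; add g_5 = \tfrac{1}{10}b^{2} + \tfrac{2}{5}c^{2} - \tfrac{4}{5} to the basis.

The other S-polynomials (S(f_1,g_4), S(f_2,g_4), S(g_3,g_4), S(f_1,g_5), S(f_2,g_5), S(g_3,g_5), S(g_4,g_5)) all reduce to 0 modulo the current basis, so we have a Gröbner basis.
Inter-reduce: drop elements whose leading term is divisible by another's, tail-reduce, and make monic.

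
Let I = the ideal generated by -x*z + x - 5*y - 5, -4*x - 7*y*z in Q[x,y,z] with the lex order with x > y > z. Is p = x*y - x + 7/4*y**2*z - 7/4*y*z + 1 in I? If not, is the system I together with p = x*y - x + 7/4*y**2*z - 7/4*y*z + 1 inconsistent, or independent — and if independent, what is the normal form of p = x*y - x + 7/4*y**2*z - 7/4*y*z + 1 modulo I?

Adjoining x*y - x + 7/4*y**2*z - 7/4*y*z + 1 makes the ideal the whole ring: the system is inconsistent.

First compute the reduced Gröbner basis of I by Buchberger's algorithm.
f_1 = -x*z + x - 5*y - 5, LT = x*z.
f_2 = -4*x - 7*y*z, LT = x.

S(f_1,f_2): lcm = x*z. S = -x - 7/4*y*z**2 + 5*y + 5.
  leading term x: subtract (1/4)·f_2 from -x - 7/4*y*z**2 + 5*y + 5 → -7/4*y*z**2 + 7/4*y*z + 5*y + 5
  leading term y*z**2: no divisor's leading term divides it; move -7/4*y*z**2 to the remainder.
  leading term y*z: no divisor's leading term divides it; move 7/4*y*z to the remainder.
  leading term y: no divisor's leading term divides it; move 5*y to the remainder.
  leading term 1: no divisor's leading term divides it; move 5 to the remainder.
  remainder -7/4*y*z**2 + 7/4*y*z + 5*y + 5 ≠ 0; add h_3 = -7/4*y*z**2 + 7/4*y*z + 5*y + 5 to the basis.

S(f_1,h_3): lcm = x*y*z**2. S = 20/7*x*y + 20/7*x + 5*y**2*z + 5*y*z.
  leading term x*y: subtract (-5/7*y)·f_2 from 20/7*x*y + 20/7*x + 5*y**2*z + 5*y*z → 20/7*x + 5*y*z
  leading term x: subtract (-5/7)·f_2 from 20/7*x + 5*y*z → 0
  remainder 0.

S(f_2,h_3): leading monomials are coprime, so the S-polynomial reduces to 0 (Buchberger's first criterion).
Every S-polynomial of the final basis reduces to 0, so we have a Gröbner basis.
Inter-reduce: drop elements whose leading term is divisible by another's, tail-reduce, and make monic.
Reduced Gröbner basis: {x + 7/4*y*z, y*z**2 - y*z - 20/7*y - 20/7}.
Label its elements g_1 = x + 7/4*y*z, g_2 = y*z**2 - y*z - 20/7*y - 20/7.

Reduce p = x*y - x + 7/4*y**2*z - 7/4*y*z + 1 modulo G:
  leading term x*y: subtract (y)·g_1 from x*y - x + 7/4*y**2*z - 7/4*y*z + 1 → -x - 7/4*y*z + 1
  leading term x: subtract (-1)·g_1 from -x - 7/4*y*z + 1 → 1
  leading term 1: no divisor's leading term divides it; move 1 to the remainder.
  normal form = 1.
The normal form is nonzero, so p ∉ I. Since p minus its normal form lies in I, I + (p) = I + (r) where r = 1; decide whether this ideal is the whole ring.
Here r = 1 is a nonzero constant, hence a unit: 1 ∈ I + (p), the Gröbner basis of I + (p) is {1}, and the enlarged system has no common solution — adjoining p is inconsistent.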